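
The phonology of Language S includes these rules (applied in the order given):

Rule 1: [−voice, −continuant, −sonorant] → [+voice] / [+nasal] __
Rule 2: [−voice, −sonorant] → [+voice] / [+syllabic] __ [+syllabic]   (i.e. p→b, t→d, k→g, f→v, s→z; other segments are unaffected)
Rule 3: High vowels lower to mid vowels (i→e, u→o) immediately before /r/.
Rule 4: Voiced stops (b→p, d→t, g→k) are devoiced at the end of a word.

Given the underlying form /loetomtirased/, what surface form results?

loedomderazet

Rule 1 (post-nasal voicing): /t/ is a voiceless stop immediately after the nasal /m/, so it voices to [d]. /loetomtirased/ → loetomdirased.
Rule 2 (intervocalic voicing): /t/ is a voiceless obstruent between vowels /e/ and /o/, so it voices to [d]. /s/ is a voiceless obstruent between vowels /a/ and /e/, so it voices to [z]. /loetomdirased/ → loedomdirazed.
Rule 3 (pre-rhotic lowering): /i/ is a high vowel immediately before /r/, so it lowers to [e]. /loedomdirazed/ → loedomderazed.
Rule 4 (final devoicing): /d/ is a voiced stop in word-final position, so it devoices to [t]. /loedomderazed/ → loedomderazet.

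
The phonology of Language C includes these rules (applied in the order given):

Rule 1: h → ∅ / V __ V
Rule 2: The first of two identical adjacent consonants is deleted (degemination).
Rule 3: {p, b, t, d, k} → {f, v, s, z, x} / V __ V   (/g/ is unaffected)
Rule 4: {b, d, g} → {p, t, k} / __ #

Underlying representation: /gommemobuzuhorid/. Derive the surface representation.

Rule 1 (intervocalic h-deletion): /h/ occurs between vowels /u/ and /o/, so it deletes. /gommemobuzuhorid/ → gommemobuzuorid.
Rule 2 (degemination): /mm/ is a geminate; the first /m/ deletes. /gommemobuzuorid/ → gomemobuzuorid.
Rule 3 (intervocalic spirantization): /b/ is a stop between vowels /o/ and /u/, so it spirantizes to the fricative [v]. /gomemobuzuorid/ → gomemovuzuorid.
Rule 4 (final devoicing): /d/ is a voiced stop in word-final position, so it devoices to [t]. /gomemovuzuorid/ → gomemovuzuorit.

gomemovuzuorit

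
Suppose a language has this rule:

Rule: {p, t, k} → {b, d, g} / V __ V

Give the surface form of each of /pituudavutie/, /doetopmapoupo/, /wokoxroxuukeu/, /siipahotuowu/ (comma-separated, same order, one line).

/pituudavutie/: /t/ is a voiceless stop between vowels /i/ and /u/, so it voices to [d]. /t/ is a voiceless stop between vowels /u/ and /i/, so it voices to [d]. → [piduudavudie].
/doetopmapoupo/: /t/ is a voiceless stop between vowels /e/ and /o/, so it voices to [d]. /p/ is a voiceless stop between vowels /a/ and /o/, so it voices to [b]. /p/ is a voiceless stop between vowels /u/ and /o/, so it voices to [b]. → [doedopmaboubo].
/wokoxroxuukeu/: /k/ is a voiceless stop between vowels /o/ and /o/, so it voices to [g]. /k/ is a voiceless stop between vowels /u/ and /e/, so it voices to [g]. → [wogoxroxuugeu].
/siipahotuowu/: /p/ is a voiceless stop between vowels /i/ and /a/, so it voices to [b]. /t/ is a voiceless stop between vowels /o/ and /u/, so it voices to [d]. → [siibahoduowu].

piduudavudie, doedopmaboubo, wogoxroxuugeu, siibahoduowu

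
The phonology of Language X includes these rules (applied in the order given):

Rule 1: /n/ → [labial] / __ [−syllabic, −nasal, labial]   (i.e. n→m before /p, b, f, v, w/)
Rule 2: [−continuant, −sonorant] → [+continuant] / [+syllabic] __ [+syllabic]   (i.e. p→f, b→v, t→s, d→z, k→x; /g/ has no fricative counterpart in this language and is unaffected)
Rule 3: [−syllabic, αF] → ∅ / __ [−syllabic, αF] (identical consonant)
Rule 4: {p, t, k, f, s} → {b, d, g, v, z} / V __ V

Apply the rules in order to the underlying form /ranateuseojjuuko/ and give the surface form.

ranazeuzeojuuxo

Rule 1 (nasal place assimilation): no segment meets the environment; /ranateuseojjuuko/ is unchanged.
Rule 2 (intervocalic spirantization): /t/ is a stop between vowels /a/ and /e/, so it spirantizes to the fricative [s]. /k/ is a stop between vowels /u/ and /o/, so it spirantizes to the fricative [x]. /ranateuseojjuuko/ → ranaseuseojjuuxo.
Rule 3 (degemination): /jj/ is a geminate; the first /j/ deletes. /ranaseuseojjuuxo/ → ranaseuseojuuxo.
Rule 4 (intervocalic voicing): /s/ is a voiceless obstruent between vowels /a/ and /e/, so it voices to [z]. /s/ is a voiceless obstruent between vowels /u/ and /e/, so it voices to [z]. /ranaseuseojuuxo/ → ranazeuzeojuuxo.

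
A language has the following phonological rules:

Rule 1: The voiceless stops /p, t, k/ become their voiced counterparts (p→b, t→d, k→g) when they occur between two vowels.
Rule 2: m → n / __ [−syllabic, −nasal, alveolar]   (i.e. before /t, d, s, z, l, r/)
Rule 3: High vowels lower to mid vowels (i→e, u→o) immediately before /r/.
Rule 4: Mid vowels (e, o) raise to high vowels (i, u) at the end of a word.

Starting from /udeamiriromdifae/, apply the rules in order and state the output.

Rule 1 (intervocalic voicing): no segment meets the environment; /udeamiriromdifae/ is unchanged.
Rule 2 (nasal place assimilation): /m/ precedes the alveolar consonant /d/, so it assimilates in place to [n]. /udeamiriromdifae/ → udeamirirondifae.
Rule 3 (pre-rhotic lowering): /i/ is a high vowel immediately before /r/, so it lowers to [e]. /i/ is a high vowel immediately before /r/, so it lowers to [e]. /udeamirirondifae/ → udeamererondifae.
Rule 4 (final vowel raising): /e/ is a mid vowel in word-final position, so it raises to [i]. /udeamererondifae/ → udeamererondifai.

udeamererondifai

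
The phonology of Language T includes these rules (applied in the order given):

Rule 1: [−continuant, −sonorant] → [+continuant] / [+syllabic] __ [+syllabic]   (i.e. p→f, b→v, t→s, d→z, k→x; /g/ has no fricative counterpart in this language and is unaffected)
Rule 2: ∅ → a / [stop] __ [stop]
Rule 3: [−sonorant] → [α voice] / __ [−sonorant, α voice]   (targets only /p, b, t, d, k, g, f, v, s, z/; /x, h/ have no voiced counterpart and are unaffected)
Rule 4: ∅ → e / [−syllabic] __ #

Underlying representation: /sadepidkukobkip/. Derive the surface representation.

Rule 1 (intervocalic spirantization): /d/ is a stop between vowels /a/ and /e/, so it spirantizes to the fricative [z]. /p/ is a stop between vowels /e/ and /i/, so it spirantizes to the fricative [f]. /k/ is a stop between vowels /u/ and /o/, so it spirantizes to the fricative [x]. /sadepidkukobkip/ → sazefidkuxobkip.
Rule 2 (stop-cluster a-epenthesis): /d/ and /k/ form a stop–stop cluster, so [a] is inserted between them. /b/ and /k/ form a stop–stop cluster, so [a] is inserted between them. /sazefidkuxobkip/ → sazefidakuxobakip.
Rule 3 (regressive voicing assimilation): no segment meets the environment; /sazefidakuxobakip/ is unchanged.
Rule 4 (final e-epenthesis): the form ends in the consonant /p/, so [e] is inserted word-finally. /sazefidakuxobakip/ → sazefidakuxobakipe.

sazefidakuxobakipe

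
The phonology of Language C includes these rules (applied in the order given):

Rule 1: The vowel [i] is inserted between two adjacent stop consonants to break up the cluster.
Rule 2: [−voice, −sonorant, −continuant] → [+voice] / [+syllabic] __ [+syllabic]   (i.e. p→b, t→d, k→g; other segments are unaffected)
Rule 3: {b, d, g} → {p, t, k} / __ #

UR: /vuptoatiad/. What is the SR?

vubidoadiat

Rule 1 (stop-cluster i-epenthesis): /p/ and /t/ form a stop–stop cluster, so [i] is inserted between them. /vuptoatiad/ → vupitoatiad.
Rule 2 (intervocalic voicing): /p/ is a voiceless stop between vowels /u/ and /i/, so it voices to [b]. /t/ is a voiceless stop between vowels /i/ and /o/, so it voices to [d]. /t/ is a voiceless stop between vowels /a/ and /i/, so it voices to [d]. /vupitoatiad/ → vubidoadiad.
Rule 3 (final devoicing): /d/ is a voiced stop in word-final position, so it devoices to [t]. /vubidoadiad/ → vubidoadiat.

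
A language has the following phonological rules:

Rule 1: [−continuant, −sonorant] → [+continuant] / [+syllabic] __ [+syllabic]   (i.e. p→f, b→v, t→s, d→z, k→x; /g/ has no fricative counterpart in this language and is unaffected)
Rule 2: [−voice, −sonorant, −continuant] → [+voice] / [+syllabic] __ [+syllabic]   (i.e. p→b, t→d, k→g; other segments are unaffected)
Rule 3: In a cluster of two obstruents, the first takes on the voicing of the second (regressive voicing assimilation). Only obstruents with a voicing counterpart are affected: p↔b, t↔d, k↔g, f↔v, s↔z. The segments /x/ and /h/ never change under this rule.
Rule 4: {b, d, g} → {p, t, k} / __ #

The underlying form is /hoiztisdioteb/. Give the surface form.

Rule 1 (intervocalic spirantization): /t/ is a stop between vowels /o/ and /e/, so it spirantizes to the fricative [s]. /hoiztisdioteb/ → hoiztisdioseb.
Rule 2 (intervocalic voicing): no segment meets the environment; /hoiztisdioseb/ is unchanged.
Rule 3 (regressive voicing assimilation): /z/ precedes the voiceless obstruent /t/, so it devoices to [s] by assimilation. /s/ precedes the voiced obstruent /d/, so it voices to [z] by assimilation. /hoiztisdioseb/ → hoistizdioseb.
Rule 4 (final devoicing): /b/ is a voiced stop in word-final position, so it devoices to [p]. /hoistizdioseb/ → hoistizdiosep.

hoistizdiosep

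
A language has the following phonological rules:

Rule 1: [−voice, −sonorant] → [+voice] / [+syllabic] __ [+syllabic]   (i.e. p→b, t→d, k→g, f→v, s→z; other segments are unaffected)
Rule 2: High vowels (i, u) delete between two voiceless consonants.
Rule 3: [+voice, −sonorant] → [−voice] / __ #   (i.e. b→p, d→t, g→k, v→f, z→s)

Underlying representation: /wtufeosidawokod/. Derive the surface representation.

Rule 1 (intervocalic voicing): /f/ is a voiceless obstruent between vowels /u/ and /e/, so it voices to [v]. /s/ is a voiceless obstruent between vowels /o/ and /i/, so it voices to [z]. /k/ is a voiceless obstruent between vowels /o/ and /o/, so it voices to [g]. /wtufeosidawokod/ → wtuveozidawogod.
Rule 2 (high vowel syncope): no segment meets the environment; /wtuveozidawogod/ is unchanged.
Rule 3 (final devoicing): /d/ is a voiced obstruent in word-final position, so it devoices to [t]. /wtuveozidawogod/ → wtuveozidawogot.

wtuveozidawogot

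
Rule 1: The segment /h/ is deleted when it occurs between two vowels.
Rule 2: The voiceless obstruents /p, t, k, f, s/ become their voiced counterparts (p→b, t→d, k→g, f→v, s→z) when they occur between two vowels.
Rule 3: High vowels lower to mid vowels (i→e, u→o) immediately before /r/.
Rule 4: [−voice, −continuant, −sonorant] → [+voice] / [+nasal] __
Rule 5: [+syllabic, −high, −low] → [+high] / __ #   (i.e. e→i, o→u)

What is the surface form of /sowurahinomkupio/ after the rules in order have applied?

Rule 1 (intervocalic h-deletion): /h/ occurs between vowels /a/ and /i/, so it deletes. /sowurahinomkupio/ → sowurainomkupio.
Rule 2 (intervocalic voicing): /p/ is a voiceless obstruent between vowels /u/ and /i/, so it voices to [b]. /sowurainomkupio/ → sowurainomkubio.
Rule 3 (pre-rhotic lowering): /u/ is a high vowel immediately before /r/, so it lowers to [o]. /sowurainomkubio/ → soworainomkubio.
Rule 4 (post-nasal voicing): /k/ is a voiceless stop immediately after the nasal /m/, so it voices to [g]. /soworainomkubio/ → soworainomgubio.
Rule 5 (final vowel raising): /o/ is a mid vowel in word-final position, so it raises to [u]. /soworainomgubio/ → soworainomgubiu.

soworainomgubiu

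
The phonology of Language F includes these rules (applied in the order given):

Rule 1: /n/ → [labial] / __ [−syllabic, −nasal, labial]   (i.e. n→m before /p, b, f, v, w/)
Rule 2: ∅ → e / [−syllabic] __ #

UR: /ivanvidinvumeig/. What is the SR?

ivamvidimvumeige

Rule 1 (nasal place assimilation): /n/ precedes the labial consonant /v/, so it assimilates in place to [m]. /n/ precedes the labial consonant /v/, so it assimilates in place to [m]. /ivanvidinvumeig/ → ivamvidimvumeig.
Rule 2 (final e-epenthesis): the form ends in the consonant /g/, so [e] is inserted word-finally. /ivamvidimvumeig/ → ivamvidimvumeige.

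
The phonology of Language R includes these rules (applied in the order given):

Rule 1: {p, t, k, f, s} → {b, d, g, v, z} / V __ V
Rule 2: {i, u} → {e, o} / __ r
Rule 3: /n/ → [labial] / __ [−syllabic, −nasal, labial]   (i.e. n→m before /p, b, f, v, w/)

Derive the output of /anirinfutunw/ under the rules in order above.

Rule 1 (intervocalic voicing): /t/ is a voiceless obstruent between vowels /u/ and /u/, so it voices to [d]. /anirinfutunw/ → anirinfudunw.
Rule 2 (pre-rhotic lowering): /i/ is a high vowel immediately before /r/, so it lowers to [e]. /anirinfudunw/ → anerinfudunw.
Rule 3 (nasal place assimilation): /n/ precedes the labial consonant /f/, so it assimilates in place to [m]. /n/ precedes the labial consonant /w/, so it assimilates in place to [m]. /anerinfudunw/ → anerimfudumw.

anerimfudumw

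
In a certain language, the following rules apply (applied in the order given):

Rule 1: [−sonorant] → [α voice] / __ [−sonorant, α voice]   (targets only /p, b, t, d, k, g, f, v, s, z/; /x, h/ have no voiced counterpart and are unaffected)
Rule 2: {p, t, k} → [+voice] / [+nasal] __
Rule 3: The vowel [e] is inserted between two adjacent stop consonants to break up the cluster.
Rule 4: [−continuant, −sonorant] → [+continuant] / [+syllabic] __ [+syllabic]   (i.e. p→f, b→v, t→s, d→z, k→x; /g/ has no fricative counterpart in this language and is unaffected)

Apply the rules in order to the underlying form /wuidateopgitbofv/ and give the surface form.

wuizaseovegizevovv

Rule 1 (regressive voicing assimilation): /p/ precedes the voiced obstruent /g/, so it voices to [b] by assimilation. /t/ precedes the voiced obstruent /b/, so it voices to [d] by assimilation. /f/ precedes the voiced obstruent /v/, so it voices to [v] by assimilation. /wuidateopgitbofv/ → wuidateobgidbovv.
Rule 2 (post-nasal voicing): no segment meets the environment; /wuidateobgidbovv/ is unchanged.
Rule 3 (stop-cluster e-epenthesis): /b/ and /g/ form a stop–stop cluster, so [e] is inserted between them. /d/ and /b/ form a stop–stop cluster, so [e] is inserted between them. /wuidateobgidbovv/ → wuidateobegidebovv.
Rule 4 (intervocalic spirantization): /d/ is a stop between vowels /i/ and /a/, so it spirantizes to the fricative [z]. /t/ is a stop between vowels /a/ and /e/, so it spirantizes to the fricative [s]. /b/ is a stop between vowels /o/ and /e/, so it spirantizes to the fricative [v]. /d/ is a stop between vowels /i/ and /e/, so it spirantizes to the fricative [z]. /b/ is a stop between vowels /e/ and /o/, so it spirantizes to the fricative [v]. /wuidateobegidebovv/ → wuizaseovegizevovv.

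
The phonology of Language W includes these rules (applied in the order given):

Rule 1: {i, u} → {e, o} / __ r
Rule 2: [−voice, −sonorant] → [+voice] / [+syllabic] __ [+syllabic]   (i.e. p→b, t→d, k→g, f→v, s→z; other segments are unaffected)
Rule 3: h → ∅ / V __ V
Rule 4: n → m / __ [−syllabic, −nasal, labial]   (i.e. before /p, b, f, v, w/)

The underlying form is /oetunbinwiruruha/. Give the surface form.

Rule 1 (pre-rhotic lowering): /i/ is a high vowel immediately before /r/, so it lowers to [e]. /u/ is a high vowel immediately before /r/, so it lowers to [o]. /oetunbinwiruruha/ → oetunbinweroruha.
Rule 2 (intervocalic voicing): /t/ is a voiceless obstruent between vowels /e/ and /u/, so it voices to [d]. /oetunbinweroruha/ → oedunbinweroruha.
Rule 3 (intervocalic h-deletion): /h/ occurs between vowels /u/ and /a/, so it deletes. /oedunbinweroruha/ → oedunbinwerorua.
Rule 4 (nasal place assimilation): /n/ precedes the labial consonant /b/, so it assimilates in place to [m]. /n/ precedes the labial consonant /w/, so it assimilates in place to [m]. /oedunbinwerorua/ → oedumbimwerorua.

oedumbimwerorua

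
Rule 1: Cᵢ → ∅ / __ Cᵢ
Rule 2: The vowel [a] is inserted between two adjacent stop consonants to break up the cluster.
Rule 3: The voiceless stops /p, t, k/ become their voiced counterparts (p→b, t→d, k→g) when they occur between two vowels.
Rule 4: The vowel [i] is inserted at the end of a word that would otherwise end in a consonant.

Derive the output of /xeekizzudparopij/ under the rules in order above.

Rule 1 (degemination): /zz/ is a geminate; the first /z/ deletes. /xeekizzudparopij/ → xeekizudparopij.
Rule 2 (stop-cluster a-epenthesis): /d/ and /p/ form a stop–stop cluster, so [a] is inserted between them. /xeekizudparopij/ → xeekizudaparopij.
Rule 3 (intervocalic voicing): /k/ is a voiceless stop between vowels /e/ and /i/, so it voices to [g]. /p/ is a voiceless stop between vowels /a/ and /a/, so it voices to [b]. /p/ is a voiceless stop between vowels /o/ and /i/, so it voices to [b]. /xeekizudaparopij/ → xeegizudabarobij.
Rule 4 (final i-epenthesis): the form ends in the consonant /j/, so [i] is inserted word-finally. /xeegizudabarobij/ → xeegizudabarobiji.

xeegizudabarobiji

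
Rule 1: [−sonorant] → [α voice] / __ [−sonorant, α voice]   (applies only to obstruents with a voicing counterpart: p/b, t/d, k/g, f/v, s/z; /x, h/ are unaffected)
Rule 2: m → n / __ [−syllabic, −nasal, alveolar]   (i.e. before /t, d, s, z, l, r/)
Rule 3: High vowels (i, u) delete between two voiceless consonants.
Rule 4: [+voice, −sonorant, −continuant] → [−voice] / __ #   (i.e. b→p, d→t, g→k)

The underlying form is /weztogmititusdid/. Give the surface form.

Rule 1 (regressive voicing assimilation): /z/ precedes the voiceless obstruent /t/, so it devoices to [s] by assimilation. /s/ precedes the voiced obstruent /d/, so it voices to [z] by assimilation. /weztogmititusdid/ → westogmitituzdid.
Rule 2 (nasal place assimilation): no segment meets the environment; /westogmitituzdid/ is unchanged.
Rule 3 (high vowel syncope): /i/ is a high vowel flanked by voiceless consonants /t/ and /t/, so it deletes. /westogmitituzdid/ → westogmittuzdid.
Rule 4 (final devoicing): /d/ is a voiced stop in word-final position, so it devoices to [t]. /westogmittuzdid/ → westogmittuzdit.

westogmittuzdit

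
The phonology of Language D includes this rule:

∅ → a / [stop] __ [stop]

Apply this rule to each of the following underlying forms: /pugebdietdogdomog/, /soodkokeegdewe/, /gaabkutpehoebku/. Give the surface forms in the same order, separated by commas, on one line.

/pugebdietdogdomog/: /b/ and /d/ form a stop–stop cluster, so [a] is inserted between them. /t/ and /d/ form a stop–stop cluster, so [a] is inserted between them. /g/ and /d/ form a stop–stop cluster, so [a] is inserted between them. → [pugebadietadogadomog].
/soodkokeegdewe/: /d/ and /k/ form a stop–stop cluster, so [a] is inserted between them. /g/ and /d/ form a stop–stop cluster, so [a] is inserted between them. → [soodakokeegadewe].
/gaabkutpehoebku/: /b/ and /k/ form a stop–stop cluster, so [a] is inserted between them. /t/ and /p/ form a stop–stop cluster, so [a] is inserted between them. /b/ and /k/ form a stop–stop cluster, so [a] is inserted between them. → [gaabakutapehoebaku].

pugebadietadogadomog, soodakokeegadewe, gaabakutapehoebaku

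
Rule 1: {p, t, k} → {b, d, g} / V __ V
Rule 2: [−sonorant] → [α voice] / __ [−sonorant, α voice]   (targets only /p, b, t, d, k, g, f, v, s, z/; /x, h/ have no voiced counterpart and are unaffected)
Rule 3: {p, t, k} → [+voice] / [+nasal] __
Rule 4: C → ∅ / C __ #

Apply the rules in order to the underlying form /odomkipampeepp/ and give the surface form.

Rule 1 (intervocalic voicing): /p/ is a voiceless stop between vowels /i/ and /a/, so it voices to [b]. /odomkipampeepp/ → odomkibampeepp.
Rule 2 (regressive voicing assimilation): no segment meets the environment; /odomkibampeepp/ is unchanged.
Rule 3 (post-nasal voicing): /k/ is a voiceless stop immediately after the nasal /m/, so it voices to [g]. /p/ is a voiceless stop immediately after the nasal /m/, so it voices to [b]. /odomkibampeepp/ → odomgibambeepp.
Rule 4 (final cluster simplification): /p/ is the second consonant of a word-final cluster /pp/, so it deletes. /odomgibambeepp/ → odomgibambeep.

odomgibambeep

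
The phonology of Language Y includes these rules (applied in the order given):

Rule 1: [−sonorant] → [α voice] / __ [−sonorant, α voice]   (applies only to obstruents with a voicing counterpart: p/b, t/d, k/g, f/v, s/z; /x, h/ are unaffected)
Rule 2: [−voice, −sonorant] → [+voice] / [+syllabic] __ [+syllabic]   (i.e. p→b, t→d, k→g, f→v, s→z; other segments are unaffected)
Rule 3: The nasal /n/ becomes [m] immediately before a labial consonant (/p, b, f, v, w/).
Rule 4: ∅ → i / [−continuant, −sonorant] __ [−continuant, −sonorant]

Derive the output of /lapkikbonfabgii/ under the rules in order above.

Rule 1 (regressive voicing assimilation): /k/ precedes the voiced obstruent /b/, so it voices to [g] by assimilation. /lapkikbonfabgii/ → lapkigbonfabgii.
Rule 2 (intervocalic voicing): no segment meets the environment; /lapkigbonfabgii/ is unchanged.
Rule 3 (nasal place assimilation): /n/ precedes the labial consonant /f/, so it assimilates in place to [m]. /lapkigbonfabgii/ → lapkigbomfabgii.
Rule 4 (stop-cluster i-epenthesis): /p/ and /k/ form a stop–stop cluster, so [i] is inserted between them. /g/ and /b/ form a stop–stop cluster, so [i] is inserted between them. /b/ and /g/ form a stop–stop cluster, so [i] is inserted between them. /lapkigbomfabgii/ → lapikigibomfabigii.

lapikigibomfabigii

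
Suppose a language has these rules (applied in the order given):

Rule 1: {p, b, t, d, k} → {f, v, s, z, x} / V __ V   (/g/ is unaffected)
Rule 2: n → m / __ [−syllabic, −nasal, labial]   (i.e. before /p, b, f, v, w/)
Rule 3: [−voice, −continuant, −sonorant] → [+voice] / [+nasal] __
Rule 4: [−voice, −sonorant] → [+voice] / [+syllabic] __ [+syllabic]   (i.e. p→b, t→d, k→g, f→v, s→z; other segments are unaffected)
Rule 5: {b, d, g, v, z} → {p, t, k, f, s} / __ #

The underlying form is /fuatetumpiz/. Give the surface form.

fuazezumbis

Rule 1 (intervocalic spirantization): /t/ is a stop between vowels /a/ and /e/, so it spirantizes to the fricative [s]. /t/ is a stop between vowels /e/ and /u/, so it spirantizes to the fricative [s]. /fuatetumpiz/ → fuasesumpiz.
Rule 2 (nasal place assimilation): no segment meets the environment; /fuasesumpiz/ is unchanged.
Rule 3 (post-nasal voicing): /p/ is a voiceless stop immediately after the nasal /m/, so it voices to [b]. /fuasesumpiz/ → fuasesumbiz.
Rule 4 (intervocalic voicing): /s/ is a voiceless obstruent between vowels /a/ and /e/, so it voices to [z]. /s/ is a voiceless obstruent between vowels /e/ and /u/, so it voices to [z]. /fuasesumbiz/ → fuazezumbiz.
Rule 5 (final devoicing): /z/ is a voiced obstruent in word-final position, so it devoices to [s]. /fuazezumbiz/ → fuazezumbis.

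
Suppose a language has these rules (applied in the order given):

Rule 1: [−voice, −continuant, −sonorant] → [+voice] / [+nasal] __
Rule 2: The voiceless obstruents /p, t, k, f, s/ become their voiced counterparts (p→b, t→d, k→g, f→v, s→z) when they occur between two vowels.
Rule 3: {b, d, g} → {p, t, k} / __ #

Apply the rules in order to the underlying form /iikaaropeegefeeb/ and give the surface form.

Rule 1 (post-nasal voicing): no segment meets the environment; /iikaaropeegefeeb/ is unchanged.
Rule 2 (intervocalic voicing): /k/ is a voiceless obstruent between vowels /i/ and /a/, so it voices to [g]. /p/ is a voiceless obstruent between vowels /o/ and /e/, so it voices to [b]. /f/ is a voiceless obstruent between vowels /e/ and /e/, so it voices to [v]. /iikaaropeegefeeb/ → iigaarobeegeveeb.
Rule 3 (final devoicing): /b/ is a voiced stop in word-final position, so it devoices to [p]. /iigaarobeegeveeb/ → iigaarobeegeveep.

iigaarobeegeveep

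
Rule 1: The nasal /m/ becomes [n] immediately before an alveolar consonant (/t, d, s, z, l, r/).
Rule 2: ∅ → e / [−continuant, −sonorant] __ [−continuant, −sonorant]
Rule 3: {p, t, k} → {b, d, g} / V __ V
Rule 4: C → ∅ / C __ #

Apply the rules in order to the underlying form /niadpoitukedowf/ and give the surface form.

Rule 1 (nasal place assimilation): no segment meets the environment; /niadpoitukedowf/ is unchanged.
Rule 2 (stop-cluster e-epenthesis): /d/ and /p/ form a stop–stop cluster, so [e] is inserted between them. /niadpoitukedowf/ → niadepoitukedowf.
Rule 3 (intervocalic voicing): /p/ is a voiceless stop between vowels /e/ and /o/, so it voices to [b]. /t/ is a voiceless stop between vowels /i/ and /u/, so it voices to [d]. /k/ is a voiceless stop between vowels /u/ and /e/, so it voices to [g]. /niadepoitukedowf/ → niadeboidugedowf.
Rule 4 (final cluster simplification): /f/ is the second consonant of a word-final cluster /wf/, so it deletes. /niadeboidugedowf/ → niadeboidugedow.

niadeboidugedow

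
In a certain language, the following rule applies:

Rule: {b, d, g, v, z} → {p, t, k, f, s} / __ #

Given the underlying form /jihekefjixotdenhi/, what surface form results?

jihekefjixotdenhi

No segment of /jihekefjixotdenhi/ meets the structural description of the rule, so the form surfaces unchanged.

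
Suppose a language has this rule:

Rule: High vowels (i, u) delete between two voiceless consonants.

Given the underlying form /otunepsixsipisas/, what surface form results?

/i/ is a high vowel flanked by voiceless consonants /s/ and /x/, so it deletes.
/i/ is a high vowel flanked by voiceless consonants /s/ and /p/, so it deletes.
/i/ is a high vowel flanked by voiceless consonants /p/ and /s/, so it deletes.
Surface form: [otunepsxspsas].

otunepsxspsas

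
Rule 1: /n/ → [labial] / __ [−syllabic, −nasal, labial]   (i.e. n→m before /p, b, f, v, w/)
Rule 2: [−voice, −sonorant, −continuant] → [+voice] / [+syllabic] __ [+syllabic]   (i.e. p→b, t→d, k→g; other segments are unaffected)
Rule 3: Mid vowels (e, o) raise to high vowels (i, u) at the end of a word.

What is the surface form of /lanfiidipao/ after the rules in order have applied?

Rule 1 (nasal place assimilation): /n/ precedes the labial consonant /f/, so it assimilates in place to [m]. /lanfiidipao/ → lamfiidipao.
Rule 2 (intervocalic voicing): /p/ is a voiceless stop between vowels /i/ and /a/, so it voices to [b]. /lamfiidipao/ → lamfiidibao.
Rule 3 (final vowel raising): /o/ is a mid vowel in word-final position, so it raises to [u]. /lamfiidibao/ → lamfiidibau.

lamfiidibau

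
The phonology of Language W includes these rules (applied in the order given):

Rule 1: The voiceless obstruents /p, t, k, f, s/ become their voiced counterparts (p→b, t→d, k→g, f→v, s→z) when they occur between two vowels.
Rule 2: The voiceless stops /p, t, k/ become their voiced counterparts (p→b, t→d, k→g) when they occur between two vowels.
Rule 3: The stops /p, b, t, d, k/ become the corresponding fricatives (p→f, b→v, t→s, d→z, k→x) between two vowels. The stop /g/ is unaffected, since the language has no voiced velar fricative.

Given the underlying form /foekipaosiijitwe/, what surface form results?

Rule 1 (intervocalic voicing): /k/ is a voiceless obstruent between vowels /e/ and /i/, so it voices to [g]. /p/ is a voiceless obstruent between vowels /i/ and /a/, so it voices to [b]. /s/ is a voiceless obstruent between vowels /o/ and /i/, so it voices to [z]. /foekipaosiijitwe/ → foegibaoziijitwe.
Rule 2 (intervocalic voicing): no segment meets the environment; /foegibaoziijitwe/ is unchanged.
Rule 3 (intervocalic spirantization): /b/ is a stop between vowels /i/ and /a/, so it spirantizes to the fricative [v]. /foegibaoziijitwe/ → foegivaoziijitwe.

foegivaoziijitwe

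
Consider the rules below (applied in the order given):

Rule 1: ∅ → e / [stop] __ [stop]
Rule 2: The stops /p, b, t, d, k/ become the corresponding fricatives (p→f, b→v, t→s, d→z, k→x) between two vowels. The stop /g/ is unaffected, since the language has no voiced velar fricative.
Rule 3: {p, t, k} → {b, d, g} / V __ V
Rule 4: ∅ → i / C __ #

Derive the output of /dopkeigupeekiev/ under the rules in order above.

Rule 1 (stop-cluster e-epenthesis): /p/ and /k/ form a stop–stop cluster, so [e] is inserted between them. /dopkeigupeekiev/ → dopekeigupeekiev.
Rule 2 (intervocalic spirantization): /p/ is a stop between vowels /o/ and /e/, so it spirantizes to the fricative [f]. /k/ is a stop between vowels /e/ and /e/, so it spirantizes to the fricative [x]. /p/ is a stop between vowels /u/ and /e/, so it spirantizes to the fricative [f]. /k/ is a stop between vowels /e/ and /i/, so it spirantizes to the fricative [x]. /dopekeigupeekiev/ → dofexeigufeexiev.
Rule 3 (intervocalic voicing): no segment meets the environment; /dofexeigufeexiev/ is unchanged.
Rule 4 (final i-epenthesis): the form ends in the consonant /v/, so [i] is inserted word-finally. /dofexeigufeexiev/ → dofexeigufeexievi.

dofexeigufeexievi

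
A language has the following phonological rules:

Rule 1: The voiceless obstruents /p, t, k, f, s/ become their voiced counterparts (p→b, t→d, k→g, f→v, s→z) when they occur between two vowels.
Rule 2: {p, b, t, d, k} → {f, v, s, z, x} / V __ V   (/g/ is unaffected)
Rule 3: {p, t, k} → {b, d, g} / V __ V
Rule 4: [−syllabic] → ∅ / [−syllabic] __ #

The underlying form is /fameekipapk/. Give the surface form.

Rule 1 (intervocalic voicing): /k/ is a voiceless obstruent between vowels /e/ and /i/, so it voices to [g]. /p/ is a voiceless obstruent between vowels /i/ and /a/, so it voices to [b]. /fameekipapk/ → fameegibapk.
Rule 2 (intervocalic spirantization): /b/ is a stop between vowels /i/ and /a/, so it spirantizes to the fricative [v]. /fameegibapk/ → fameegivapk.
Rule 3 (intervocalic voicing): no segment meets the environment; /fameegivapk/ is unchanged.
Rule 4 (final cluster simplification): /k/ is the second consonant of a word-final cluster /pk/, so it deletes. /fameegivapk/ → fameegivap.

fameegivap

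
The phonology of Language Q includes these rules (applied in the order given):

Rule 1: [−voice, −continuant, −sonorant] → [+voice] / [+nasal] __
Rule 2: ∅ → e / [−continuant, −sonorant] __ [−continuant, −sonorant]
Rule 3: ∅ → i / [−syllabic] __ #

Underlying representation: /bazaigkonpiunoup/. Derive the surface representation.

bazaigekonbiunoupi

Rule 1 (post-nasal voicing): /p/ is a voiceless stop immediately after the nasal /n/, so it voices to [b]. /bazaigkonpiunoup/ → bazaigkonbiunoup.
Rule 2 (stop-cluster e-epenthesis): /g/ and /k/ form a stop–stop cluster, so [e] is inserted between them. /bazaigkonbiunoup/ → bazaigekonbiunoup.
Rule 3 (final i-epenthesis): the form ends in the consonant /p/, so [i] is inserted word-finally. /bazaigekonbiunoup/ → bazaigekonbiunoupi.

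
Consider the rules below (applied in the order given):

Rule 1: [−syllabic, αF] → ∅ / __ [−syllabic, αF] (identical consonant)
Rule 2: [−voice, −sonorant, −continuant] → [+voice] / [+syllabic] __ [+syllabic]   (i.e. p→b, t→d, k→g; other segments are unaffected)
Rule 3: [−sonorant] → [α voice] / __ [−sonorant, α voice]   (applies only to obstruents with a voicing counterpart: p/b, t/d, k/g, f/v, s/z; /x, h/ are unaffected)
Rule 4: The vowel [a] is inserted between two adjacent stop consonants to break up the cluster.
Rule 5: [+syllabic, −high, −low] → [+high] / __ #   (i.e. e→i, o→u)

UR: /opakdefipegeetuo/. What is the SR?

Rule 1 (degemination): no segment meets the environment; /opakdefipegeetuo/ is unchanged.
Rule 2 (intervocalic voicing): /p/ is a voiceless stop between vowels /o/ and /a/, so it voices to [b]. /p/ is a voiceless stop between vowels /i/ and /e/, so it voices to [b]. /t/ is a voiceless stop between vowels /e/ and /u/, so it voices to [d]. /opakdefipegeetuo/ → obakdefibegeeduo.
Rule 3 (regressive voicing assimilation): /k/ precedes the voiced obstruent /d/, so it voices to [g] by assimilation. /obakdefibegeeduo/ → obagdefibegeeduo.
Rule 4 (stop-cluster a-epenthesis): /g/ and /d/ form a stop–stop cluster, so [a] is inserted between them. /obagdefibegeeduo/ → obagadefibegeeduo.
Rule 5 (final vowel raising): /o/ is a mid vowel in word-final position, so it raises to [u]. /obagadefibegeeduo/ → obagadefibegeeduu.

obagadefibegeeduu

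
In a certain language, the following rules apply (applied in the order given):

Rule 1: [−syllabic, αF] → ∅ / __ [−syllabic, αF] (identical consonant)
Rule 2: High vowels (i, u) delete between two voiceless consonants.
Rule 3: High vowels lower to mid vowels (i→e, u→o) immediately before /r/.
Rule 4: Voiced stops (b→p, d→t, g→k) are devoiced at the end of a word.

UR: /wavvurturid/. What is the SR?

Rule 1 (degemination): /vv/ is a geminate; the first /v/ deletes. /wavvurturid/ → wavurturid.
Rule 2 (high vowel syncope): no segment meets the environment; /wavurturid/ is unchanged.
Rule 3 (pre-rhotic lowering): /u/ is a high vowel immediately before /r/, so it lowers to [o]. /u/ is a high vowel immediately before /r/, so it lowers to [o]. /wavurturid/ → wavortorid.
Rule 4 (final devoicing): /d/ is a voiced stop in word-final position, so it devoices to [t]. /wavortorid/ → wavortorit.

wavortorit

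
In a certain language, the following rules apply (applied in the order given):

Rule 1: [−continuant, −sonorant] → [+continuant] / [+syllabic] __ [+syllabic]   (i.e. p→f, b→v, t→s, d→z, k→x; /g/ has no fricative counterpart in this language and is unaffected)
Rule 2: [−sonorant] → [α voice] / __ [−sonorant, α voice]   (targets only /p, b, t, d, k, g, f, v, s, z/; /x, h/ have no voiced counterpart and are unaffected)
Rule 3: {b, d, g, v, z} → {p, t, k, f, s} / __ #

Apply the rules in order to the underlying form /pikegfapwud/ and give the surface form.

pixekfapwut

Rule 1 (intervocalic spirantization): /k/ is a stop between vowels /i/ and /e/, so it spirantizes to the fricative [x]. /pikegfapwud/ → pixegfapwud.
Rule 2 (regressive voicing assimilation): /g/ precedes the voiceless obstruent /f/, so it devoices to [k] by assimilation. /pixegfapwud/ → pixekfapwud.
Rule 3 (final devoicing): /d/ is a voiced obstruent in word-final position, so it devoices to [t]. /pixekfapwud/ → pixekfapwut.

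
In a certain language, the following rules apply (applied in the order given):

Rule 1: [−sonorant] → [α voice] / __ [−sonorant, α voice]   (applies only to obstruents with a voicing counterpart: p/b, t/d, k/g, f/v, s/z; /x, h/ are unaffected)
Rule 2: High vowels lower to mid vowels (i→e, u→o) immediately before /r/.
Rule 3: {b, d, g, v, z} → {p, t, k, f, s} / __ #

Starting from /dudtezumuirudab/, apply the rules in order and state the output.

duttezumuerudap

Rule 1 (regressive voicing assimilation): /d/ precedes the voiceless obstruent /t/, so it devoices to [t] by assimilation. /dudtezumuirudab/ → duttezumuirudab.
Rule 2 (pre-rhotic lowering): /i/ is a high vowel immediately before /r/, so it lowers to [e]. /duttezumuirudab/ → duttezumuerudab.
Rule 3 (final devoicing): /b/ is a voiced obstruent in word-final position, so it devoices to [p]. /duttezumuerudab/ → duttezumuerudap.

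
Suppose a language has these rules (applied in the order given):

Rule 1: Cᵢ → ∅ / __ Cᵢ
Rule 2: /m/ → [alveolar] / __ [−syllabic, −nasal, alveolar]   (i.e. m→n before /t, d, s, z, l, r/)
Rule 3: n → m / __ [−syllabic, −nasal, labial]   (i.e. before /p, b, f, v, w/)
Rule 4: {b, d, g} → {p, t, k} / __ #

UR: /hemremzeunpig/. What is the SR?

henrenzeumpik

Rule 1 (degemination): no segment meets the environment; /hemremzeunpig/ is unchanged.
Rule 2 (nasal place assimilation): /m/ precedes the alveolar consonant /r/, so it assimilates in place to [n]. /m/ precedes the alveolar consonant /z/, so it assimilates in place to [n]. /hemremzeunpig/ → henrenzeunpig.
Rule 3 (nasal place assimilation): /n/ precedes the labial consonant /p/, so it assimilates in place to [m]. /henrenzeunpig/ → henrenzeumpig.
Rule 4 (final devoicing): /g/ is a voiced stop in word-final position, so it devoices to [k]. /henrenzeumpig/ → henrenzeumpik.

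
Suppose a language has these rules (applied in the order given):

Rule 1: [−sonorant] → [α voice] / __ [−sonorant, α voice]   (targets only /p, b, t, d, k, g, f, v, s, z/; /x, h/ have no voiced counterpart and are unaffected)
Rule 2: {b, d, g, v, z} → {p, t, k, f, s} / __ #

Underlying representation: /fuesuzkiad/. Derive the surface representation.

Rule 1 (regressive voicing assimilation): /z/ precedes the voiceless obstruent /k/, so it devoices to [s] by assimilation. /fuesuzkiad/ → fuesuskiad.
Rule 2 (final devoicing): /d/ is a voiced obstruent in word-final position, so it devoices to [t]. /fuesuskiad/ → fuesuskiat.

fuesuskiat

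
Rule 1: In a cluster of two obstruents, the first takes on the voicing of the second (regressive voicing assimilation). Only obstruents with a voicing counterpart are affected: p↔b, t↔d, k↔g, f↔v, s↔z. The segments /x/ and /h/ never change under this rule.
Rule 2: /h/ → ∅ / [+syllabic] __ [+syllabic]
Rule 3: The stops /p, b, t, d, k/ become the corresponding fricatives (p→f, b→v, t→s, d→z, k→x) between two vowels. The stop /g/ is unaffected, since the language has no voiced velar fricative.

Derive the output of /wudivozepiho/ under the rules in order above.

Rule 1 (regressive voicing assimilation): no segment meets the environment; /wudivozepiho/ is unchanged.
Rule 2 (intervocalic h-deletion): /h/ occurs between vowels /i/ and /o/, so it deletes. /wudivozepiho/ → wudivozepio.
Rule 3 (intervocalic spirantization): /d/ is a stop between vowels /u/ and /i/, so it spirantizes to the fricative [z]. /p/ is a stop between vowels /e/ and /i/, so it spirantizes to the fricative [f]. /wudivozepio/ → wuzivozefio.

wuzivozefio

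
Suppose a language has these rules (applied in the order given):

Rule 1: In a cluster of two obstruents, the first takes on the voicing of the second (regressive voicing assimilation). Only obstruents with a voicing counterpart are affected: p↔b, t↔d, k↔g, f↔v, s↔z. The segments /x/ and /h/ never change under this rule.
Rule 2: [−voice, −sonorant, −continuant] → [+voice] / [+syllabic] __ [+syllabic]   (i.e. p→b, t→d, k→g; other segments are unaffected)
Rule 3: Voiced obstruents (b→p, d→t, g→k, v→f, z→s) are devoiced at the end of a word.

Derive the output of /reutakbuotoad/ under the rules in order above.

Rule 1 (regressive voicing assimilation): /k/ precedes the voiced obstruent /b/, so it voices to [g] by assimilation. /reutakbuotoad/ → reutagbuotoad.
Rule 2 (intervocalic voicing): /t/ is a voiceless stop between vowels /u/ and /a/, so it voices to [d]. /t/ is a voiceless stop between vowels /o/ and /o/, so it voices to [d]. /reutagbuotoad/ → reudagbuodoad.
Rule 3 (final devoicing): /d/ is a voiced obstruent in word-final position, so it devoices to [t]. /reudagbuodoad/ → reudagbuodoat.

reudagbuodoat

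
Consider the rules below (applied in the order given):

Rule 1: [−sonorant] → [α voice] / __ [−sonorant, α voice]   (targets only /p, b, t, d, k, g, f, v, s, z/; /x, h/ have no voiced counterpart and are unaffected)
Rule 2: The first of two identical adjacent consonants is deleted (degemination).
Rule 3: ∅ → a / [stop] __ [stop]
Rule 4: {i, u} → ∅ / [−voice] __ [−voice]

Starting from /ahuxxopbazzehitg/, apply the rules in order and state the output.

Rule 1 (regressive voicing assimilation): /p/ precedes the voiced obstruent /b/, so it voices to [b] by assimilation. /t/ precedes the voiced obstruent /g/, so it voices to [d] by assimilation. /ahuxxopbazzehitg/ → ahuxxobbazzehidg.
Rule 2 (degemination): /xx/ is a geminate; the first /x/ deletes. /bb/ is a geminate; the first /b/ deletes. /zz/ is a geminate; the first /z/ deletes. /ahuxxobbazzehidg/ → ahuxobazehidg.
Rule 3 (stop-cluster a-epenthesis): /d/ and /g/ form a stop–stop cluster, so [a] is inserted between them. /ahuxobazehidg/ → ahuxobazehidag.
Rule 4 (high vowel syncope): /u/ is a high vowel flanked by voiceless consonants /h/ and /x/, so it deletes. /ahuxobazehidag/ → ahxobazehidag.

ahxobazehidag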